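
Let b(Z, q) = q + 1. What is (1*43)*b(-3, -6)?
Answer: -215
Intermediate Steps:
b(Z, q) = 1 + q
(1*43)*b(-3, -6) = (1*43)*(1 - 6) = 43*(-5) = -215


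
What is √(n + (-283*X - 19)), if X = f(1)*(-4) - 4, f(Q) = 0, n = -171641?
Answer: 292*I*√2 ≈ 412.95*I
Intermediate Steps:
X = -4 (X = 0*(-4) - 4 = 0 - 4 = -4)
√(n + (-283*X - 19)) = √(-171641 + (-283*(-4) - 19)) = √(-171641 + (1132 - 19)) = √(-171641 + 1113) = √(-170528) = 292*I*√2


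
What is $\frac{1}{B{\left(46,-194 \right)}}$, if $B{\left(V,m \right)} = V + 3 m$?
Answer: $- \frac{1}{536} \approx -0.0018657$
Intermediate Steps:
$\frac{1}{B{\left(46,-194 \right)}} = \frac{1}{46 + 3 \left(-194\right)} = \frac{1}{46 - 582} = \frac{1}{-536} = - \frac{1}{536}$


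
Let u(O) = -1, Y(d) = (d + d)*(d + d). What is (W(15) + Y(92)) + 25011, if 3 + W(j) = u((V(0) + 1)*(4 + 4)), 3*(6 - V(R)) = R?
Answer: 58863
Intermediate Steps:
V(R) = 6 - R/3
Y(d) = 4*d² (Y(d) = (2*d)*(2*d) = 4*d²)
W(j) = -4 (W(j) = -3 - 1 = -4)
(W(15) + Y(92)) + 25011 = (-4 + 4*92²) + 25011 = (-4 + 4*8464) + 25011 = (-4 + 33856) + 25011 = 33852 + 25011 = 58863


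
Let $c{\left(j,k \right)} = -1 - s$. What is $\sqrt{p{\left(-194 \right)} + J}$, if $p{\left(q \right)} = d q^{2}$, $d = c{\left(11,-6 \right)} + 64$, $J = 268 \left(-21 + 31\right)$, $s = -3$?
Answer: $8 \sqrt{38854} \approx 1576.9$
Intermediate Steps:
$c{\left(j,k \right)} = 2$ ($c{\left(j,k \right)} = -1 - -3 = -1 + 3 = 2$)
$J = 2680$ ($J = 268 \cdot 10 = 2680$)
$d = 66$ ($d = 2 + 64 = 66$)
$p{\left(q \right)} = 66 q^{2}$
$\sqrt{p{\left(-194 \right)} + J} = \sqrt{66 \left(-194\right)^{2} + 2680} = \sqrt{66 \cdot 37636 + 2680} = \sqrt{2483976 + 2680} = \sqrt{2486656} = 8 \sqrt{38854}$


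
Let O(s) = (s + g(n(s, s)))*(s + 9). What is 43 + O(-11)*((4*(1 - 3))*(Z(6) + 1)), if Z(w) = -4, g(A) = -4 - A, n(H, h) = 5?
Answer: 1003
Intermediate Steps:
O(s) = (-9 + s)*(9 + s) (O(s) = (s + (-4 - 1*5))*(s + 9) = (s + (-4 - 5))*(9 + s) = (s - 9)*(9 + s) = (-9 + s)*(9 + s))
43 + O(-11)*((4*(1 - 3))*(Z(6) + 1)) = 43 + (-81 + (-11)²)*((4*(1 - 3))*(-4 + 1)) = 43 + (-81 + 121)*((4*(-2))*(-3)) = 43 + 40*(-8*(-3)) = 43 + 40*24 = 43 + 960 = 1003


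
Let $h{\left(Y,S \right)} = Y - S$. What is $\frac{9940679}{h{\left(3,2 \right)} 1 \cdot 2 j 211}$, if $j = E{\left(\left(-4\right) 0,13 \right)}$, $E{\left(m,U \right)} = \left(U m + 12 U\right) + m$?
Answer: $\frac{9940679}{65832} \approx 151.0$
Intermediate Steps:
$E{\left(m,U \right)} = m + 12 U + U m$ ($E{\left(m,U \right)} = \left(12 U + U m\right) + m = m + 12 U + U m$)
$j = 156$ ($j = \left(-4\right) 0 + 12 \cdot 13 + 13 \left(\left(-4\right) 0\right) = 0 + 156 + 13 \cdot 0 = 0 + 156 + 0 = 156$)
$\frac{9940679}{h{\left(3,2 \right)} 1 \cdot 2 j 211} = \frac{9940679}{\left(3 - 2\right) 1 \cdot 2 \cdot 156 \cdot 211} = \frac{9940679}{1 \cdot 1 \cdot 2 \cdot 156 \cdot 211} = \frac{9940679}{1 \cdot 2 \cdot 156 \cdot 211} = \frac{9940679}{2 \cdot 156 \cdot 211} = \frac{9940679}{312 \cdot 211} = \frac{9940679}{65832}$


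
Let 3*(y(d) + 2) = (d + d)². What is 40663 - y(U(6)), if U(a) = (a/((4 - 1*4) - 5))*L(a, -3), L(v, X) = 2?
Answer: 1016433/25 ≈ 40657.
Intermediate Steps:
U(a) = -2*a/5 (U(a) = (a/((4 - 1*4) - 5))*2 = (a/((4 - 4) - 5))*2 = (a/(0 - 5))*2 = (a/(-5))*2 = -a/5*2 = -2*a/5)
y(d) = -2 + 4*d²/3 (y(d) = -2 + (d + d)²/3 = -2 + (2*d)²/3 = -2 + (4*d²)/3 = -2 + 4*d²/3)
40663 - y(U(6)) = 40663 - (-2 + 4*(-⅖*6)²/3) = 40663 - (-2 + 4*(-12/5)²/3) = 40663 - (-2 + (4/3)*(144/25)) = 40663 - (-2 + 192/25) = 40663 - 1*142/25 = 40663 - 142/25 = 1016433/25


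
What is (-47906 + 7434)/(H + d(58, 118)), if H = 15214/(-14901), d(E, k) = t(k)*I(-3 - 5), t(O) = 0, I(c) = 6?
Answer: 301536636/7607 ≈ 39639.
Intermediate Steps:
d(E, k) = 0 (d(E, k) = 0*6 = 0)
H = -15214/14901 (H = 15214*(-1/14901) = -15214/14901 ≈ -1.0210)
(-47906 + 7434)/(H + d(58, 118)) = (-47906 + 7434)/(-15214/14901 + 0) = -40472/(-15214/14901) = -40472*(-14901/15214) = 301536636/7607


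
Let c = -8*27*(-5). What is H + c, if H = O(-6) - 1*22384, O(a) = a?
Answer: -21310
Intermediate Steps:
c = 1080 (c = -216*(-5) = 1080)
H = -22390 (H = -6 - 1*22384 = -6 - 22384 = -22390)
H + c = -22390 + 1080 = -21310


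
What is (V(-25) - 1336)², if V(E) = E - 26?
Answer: 1923769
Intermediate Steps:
V(E) = -26 + E
(V(-25) - 1336)² = ((-26 - 25) - 1336)² = (-51 - 1336)² = (-1387)² = 1923769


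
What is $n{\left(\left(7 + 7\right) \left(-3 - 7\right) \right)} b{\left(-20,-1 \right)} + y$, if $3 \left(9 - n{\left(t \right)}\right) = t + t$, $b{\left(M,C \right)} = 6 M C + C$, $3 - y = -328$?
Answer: $\frac{37526}{3} \approx 12509.0$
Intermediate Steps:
$y = 331$ ($y = 3 - -328 = 3 + 328 = 331$)
$b{\left(M,C \right)} = C + 6 C M$ ($b{\left(M,C \right)} = 6 C M + C = C + 6 C M$)
$n{\left(t \right)} = 9 - \frac{2 t}{3}$ ($n{\left(t \right)} = 9 - \frac{t + t}{3} = 9 - \frac{2 t}{3}$)
$n{\left(\left(7 + 7\right) \left(-3 - 7\right) \right)} b{\left(-20,-1 \right)} + y = \left(9 - \frac{2 \left(7 + 7\right) \left(-3 - 7\right)}{3}\right) \left(- (1 + 6 \left(-20\right))\right) + 331 = \left(9 - \frac{2 \cdot 14 \left(-10\right)}{3}\right) \left(- (1 - 120)\right) + 331 = \left(9 - - \frac{280}{3}\right) \left(\left(-1\right) \left(-119\right)\right) + 331 = \left(9 + \frac{280}{3}\right) 119 + 331 = \frac{307}{3} \cdot 119 + 331 = \frac{36533}{3} + 331 = \frac{37526}{3}$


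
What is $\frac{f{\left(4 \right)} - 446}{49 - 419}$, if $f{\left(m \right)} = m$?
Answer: $\frac{221}{185} \approx 1.1946$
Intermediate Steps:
$\frac{f{\left(4 \right)} - 446}{49 - 419} = \frac{4 - 446}{49 - 419} = - \frac{442}{-370} = \left(-442\right) \left(- \frac{1}{370}\right) = \frac{221}{185}$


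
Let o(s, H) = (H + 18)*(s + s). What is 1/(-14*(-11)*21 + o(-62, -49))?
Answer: 1/7078 ≈ 0.00014128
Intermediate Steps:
o(s, H) = 2*s*(18 + H) (o(s, H) = (18 + H)*(2*s) = 2*s*(18 + H))
1/(-14*(-11)*21 + o(-62, -49)) = 1/(-14*(-11)*21 + 2*(-62)*(18 - 49)) = 1/(154*21 + 2*(-62)*(-31)) = 1/(3234 + 3844) = 1/7078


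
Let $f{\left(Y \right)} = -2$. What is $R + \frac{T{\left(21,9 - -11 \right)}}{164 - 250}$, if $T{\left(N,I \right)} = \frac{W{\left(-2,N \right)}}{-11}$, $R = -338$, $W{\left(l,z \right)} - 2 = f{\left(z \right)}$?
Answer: $-338$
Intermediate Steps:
$W{\left(l,z \right)} = 0$ ($W{\left(l,z \right)} = 2 - 2 = 0$)
$T{\left(N,I \right)} = 0$ ($T{\left(N,I \right)} = \frac{0}{-11} = 0 \left(- \frac{1}{11}\right) = 0$)
$R + \frac{T{\left(21,9 - -11 \right)}}{164 - 250} = -338 + \frac{1}{164 - 250} \cdot 0 = -338 + \frac{1}{-86} \cdot 0 = -338 - 0 = -338 + 0 = -338$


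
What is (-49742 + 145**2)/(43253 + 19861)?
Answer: -28717/63114 ≈ -0.45500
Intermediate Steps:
(-49742 + 145**2)/(43253 + 19861) = (-49742 + 21025)/63114 = -28717*1/63114 = -28717/63114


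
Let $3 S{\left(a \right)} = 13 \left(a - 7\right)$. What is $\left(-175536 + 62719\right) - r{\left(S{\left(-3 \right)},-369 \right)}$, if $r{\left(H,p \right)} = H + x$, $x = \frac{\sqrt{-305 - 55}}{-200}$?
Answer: $- \frac{338321}{3} + \frac{3 i \sqrt{10}}{100} \approx -1.1277 \cdot 10^{5} + 0.094868 i$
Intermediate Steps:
$S{\left(a \right)} = - \frac{91}{3} + \frac{13 a}{3}$ ($S{\left(a \right)} = \frac{13 \left(a - 7\right)}{3} = \frac{13 \left(-7 + a\right)}{3} = \frac{-91 + 13 a}{3} = - \frac{91}{3} + \frac{13 a}{3}$)
$x = - \frac{3 i \sqrt{10}}{100}$ ($x = \sqrt{-360} \left(- \frac{1}{200}\right) = 6 i \sqrt{10} \left(- \frac{1}{200}\right) = - \frac{3 i \sqrt{10}}{100} \approx - 0.094868 i$)
$r{\left(H,p \right)} = H - \frac{3 i \sqrt{10}}{100}$
$\left(-175536 + 62719\right) - r{\left(S{\left(-3 \right)},-369 \right)} = \left(-175536 + 62719\right) - \left(\left(- \frac{91}{3} + \frac{13}{3} \left(-3\right)\right) - \frac{3 i \sqrt{10}}{100}\right) = -112817 - \left(\left(- \frac{91}{3} - 13\right) - \frac{3 i \sqrt{10}}{100}\right) = -112817 - \left(- \frac{130}{3} - \frac{3 i \sqrt{10}}{100}\right) = -112817 + \left(\frac{130}{3} + \frac{3 i \sqrt{10}}{100}\right) = - \frac{338321}{3} + \frac{3 i \sqrt{10}}{100}$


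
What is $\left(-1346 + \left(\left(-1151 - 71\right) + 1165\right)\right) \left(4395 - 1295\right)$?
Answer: $-4349300$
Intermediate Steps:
$\left(-1346 + \left(\left(-1151 - 71\right) + 1165\right)\right) \left(4395 - 1295\right) = \left(-1346 + \left(-1222 + 1165\right)\right) 3100 = \left(-1346 - 57\right) 3100 = \left(-1403\right) 3100 = -4349300$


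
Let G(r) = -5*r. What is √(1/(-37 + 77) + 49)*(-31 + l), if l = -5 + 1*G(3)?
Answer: -51*√19610/20 ≈ -357.09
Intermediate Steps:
l = -20 (l = -5 + 1*(-5*3) = -5 + 1*(-15) = -5 - 15 = -20)
√(1/(-37 + 77) + 49)*(-31 + l) = √(1/(-37 + 77) + 49)*(-31 - 20) = √(1/40 + 49)*(-51) = √(1961/40)*(-51) = (√19610/20)*(-51) = -51*√19610/20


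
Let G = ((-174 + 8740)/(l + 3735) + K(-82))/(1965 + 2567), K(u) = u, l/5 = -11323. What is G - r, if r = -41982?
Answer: 5030536318197/119826080 ≈ 41982.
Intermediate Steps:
l = -56615 (l = 5*(-11323) = -56615)
G = -2172363/119826080 (G = ((-174 + 8740)/(-56615 + 3735) - 82)/(1965 + 2567) = (8566/(-52880) - 82)/4532 = (8566*(-1/52880) - 82)*(1/4532) = (-4283/26440 - 82)*(1/4532) = -2172363/26440*1/4532 = -2172363/119826080 ≈ -0.018129)
G - r = -2172363/119826080 - 1*(-41982) = -2172363/119826080 + 41982 = 5030536318197/119826080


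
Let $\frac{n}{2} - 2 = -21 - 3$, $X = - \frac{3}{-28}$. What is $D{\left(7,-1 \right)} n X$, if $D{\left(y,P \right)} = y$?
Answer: $-33$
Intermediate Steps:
$X = \frac{3}{28}$ ($X = \left(-3\right) \left(- \frac{1}{28}\right) = \frac{3}{28} \approx 0.10714$)
$n = -44$ ($n = 4 + 2 \left(-21 - 3\right) = 4 + 2 \left(-24\right) = 4 - 48 = -44$)
$D{\left(7,-1 \right)} n X = 7 \left(-44\right) \frac{3}{28} = \left(-308\right) \frac{3}{28} = -33$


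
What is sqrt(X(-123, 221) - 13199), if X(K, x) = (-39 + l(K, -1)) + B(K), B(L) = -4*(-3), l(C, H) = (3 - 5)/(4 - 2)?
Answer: I*sqrt(13227) ≈ 115.01*I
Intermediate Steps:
l(C, H) = -1 (l(C, H) = -2/2 = -2*1/2 = -1)
B(L) = 12
X(K, x) = -28 (X(K, x) = (-39 - 1) + 12 = -40 + 12 = -28)
sqrt(X(-123, 221) - 13199) = sqrt(-28 - 13199) = sqrt(-13227) = I*sqrt(13227)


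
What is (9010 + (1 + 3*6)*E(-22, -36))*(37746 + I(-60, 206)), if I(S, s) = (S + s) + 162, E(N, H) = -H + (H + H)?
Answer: 316837604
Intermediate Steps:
E(N, H) = H (E(N, H) = -H + 2*H = H)
I(S, s) = 162 + S + s
(9010 + (1 + 3*6)*E(-22, -36))*(37746 + I(-60, 206)) = (9010 + (1 + 3*6)*(-36))*(37746 + (162 - 60 + 206)) = (9010 + (1 + 18)*(-36))*(37746 + 308) = (9010 + 19*(-36))*38054 = (9010 - 684)*38054 = 8326*38054 = 316837604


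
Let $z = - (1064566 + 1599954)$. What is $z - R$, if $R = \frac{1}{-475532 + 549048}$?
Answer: $- \frac{195884852321}{73516} \approx -2.6645 \cdot 10^{6}$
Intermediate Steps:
$z = -2664520$ ($z = \left(-1\right) 2664520 = -2664520$)
$R = \frac{1}{73516} \approx 1.3602 \cdot 10^{-5}$
$z - R = -2664520 - \frac{1}{73516} = - \frac{195884852321}{73516}$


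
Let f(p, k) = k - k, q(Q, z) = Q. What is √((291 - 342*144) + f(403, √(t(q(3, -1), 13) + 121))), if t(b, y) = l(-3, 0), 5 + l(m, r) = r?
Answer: I*√48957 ≈ 221.26*I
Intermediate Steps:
l(m, r) = -5 + r
t(b, y) = -5 (t(b, y) = -5 + 0 = -5)
f(p, k) = 0
√((291 - 342*144) + f(403, √(t(q(3, -1), 13) + 121))) = √((291 - 342*144) + 0) = √((291 - 49248) + 0) = √(-48957 + 0) = √(-48957) = I*√48957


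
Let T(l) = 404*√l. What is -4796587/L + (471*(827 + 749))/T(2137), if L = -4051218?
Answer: 4796587/4051218 + 185574*√2137/215837 ≈ 40.930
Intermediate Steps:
-4796587/L + (471*(827 + 749))/T(2137) = -4796587/(-4051218) + (471*(827 + 749))/((404*√2137)) = -4796587*(-1/4051218) + (471*1576)*(√2137/863348) = 4796587/4051218 + 742296*(√2137/863348) = 4796587/4051218 + 185574*√2137/215837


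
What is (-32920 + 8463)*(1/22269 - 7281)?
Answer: 3965472360716/22269 ≈ 1.7807e+8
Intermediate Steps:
(-32920 + 8463)*(1/22269 - 7281) = -24457*(1/22269 - 7281) = -24457*(-162140588/22269) = 3965472360716/22269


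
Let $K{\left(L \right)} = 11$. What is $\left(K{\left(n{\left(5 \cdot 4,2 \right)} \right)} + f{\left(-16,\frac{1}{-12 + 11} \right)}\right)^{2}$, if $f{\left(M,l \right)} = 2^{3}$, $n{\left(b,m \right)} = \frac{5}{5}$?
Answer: $361$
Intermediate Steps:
$n{\left(b,m \right)} = 1$ ($n{\left(b,m \right)} = 5 \cdot \frac{1}{5} = 1$)
$f{\left(M,l \right)} = 8$
$\left(K{\left(n{\left(5 \cdot 4,2 \right)} \right)} + f{\left(-16,\frac{1}{-12 + 11} \right)}\right)^{2} = \left(11 + 8\right)^{2} = 19^{2} = 361$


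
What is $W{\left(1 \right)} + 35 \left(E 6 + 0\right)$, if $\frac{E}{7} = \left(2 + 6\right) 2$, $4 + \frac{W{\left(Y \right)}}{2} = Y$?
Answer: $23514$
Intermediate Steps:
$W{\left(Y \right)} = -8 + 2 Y$
$E = 112$ ($E = 7 \left(2 + 6\right) 2 = 7 \cdot 8 \cdot 2 = 7 \cdot 16 = 112$)
$W{\left(1 \right)} + 35 \left(E 6 + 0\right) = \left(-8 + 2 \cdot 1\right) + 35 \left(112 \cdot 6 + 0\right) = \left(-8 + 2\right) + 35 \left(672 + 0\right) = -6 + 35 \cdot 672 = -6 + 23520 = 23514$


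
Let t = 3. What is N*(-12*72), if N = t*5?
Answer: -12960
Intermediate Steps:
N = 15 (N = 3*5 = 15)
N*(-12*72) = 15*(-12*72) = 15*(-864) = -12960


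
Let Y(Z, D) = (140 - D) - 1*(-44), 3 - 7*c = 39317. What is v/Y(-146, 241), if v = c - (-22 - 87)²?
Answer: 40827/133 ≈ 306.97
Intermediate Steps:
c = -39314/7 (c = 3/7 - ⅐*39317 = 3/7 - 39317/7 = -39314/7 ≈ -5616.3)
Y(Z, D) = 184 - D (Y(Z, D) = (140 - D) + 44 = 184 - D)
v = -122481/7 (v = -39314/7 - (-22 - 87)² = -39314/7 - 1*(-109)² = -39314/7 - 1*11881 = -39314/7 - 11881 = -122481/7 ≈ -17497.)
v/Y(-146, 241) = -122481/(7*(184 - 1*241)) = -122481/(7*(184 - 241)) = -122481/7/(-57) = -122481/7*(-1/57) = 40827/133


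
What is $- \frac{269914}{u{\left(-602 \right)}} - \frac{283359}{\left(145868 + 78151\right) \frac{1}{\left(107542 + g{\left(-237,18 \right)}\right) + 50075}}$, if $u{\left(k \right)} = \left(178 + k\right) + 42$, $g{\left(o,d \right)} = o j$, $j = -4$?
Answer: $- \frac{950172628478}{4754181} \approx -1.9986 \cdot 10^{5}$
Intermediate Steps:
$g{\left(o,d \right)} = - 4 o$ ($g{\left(o,d \right)} = o \left(-4\right) = - 4 o$)
$u{\left(k \right)} = 220 + k$
$- \frac{269914}{u{\left(-602 \right)}} - \frac{283359}{\left(145868 + 78151\right) \frac{1}{\left(107542 + g{\left(-237,18 \right)}\right) + 50075}} = - \frac{269914}{220 - 602} - \frac{283359}{\left(145868 + 78151\right) \frac{1}{\left(107542 - -948\right) + 50075}} = - \frac{269914}{-382} - \frac{283359}{224019 \frac{1}{\left(107542 + 948\right) + 50075}} = \left(-269914\right) \left(- \frac{1}{382}\right) - \frac{283359}{224019 \frac{1}{108490 + 50075}} = \frac{134957}{191} - \frac{283359}{224019 \cdot \frac{1}{158565}} = \frac{134957}{191} - \frac{283359}{\frac{74673}{52855}} = \frac{134957}{191} - \frac{4992313315}{24891} = - \frac{950172628478}{4754181}$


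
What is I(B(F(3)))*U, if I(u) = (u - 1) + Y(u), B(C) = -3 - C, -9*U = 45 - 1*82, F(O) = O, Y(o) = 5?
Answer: -74/9 ≈ -8.2222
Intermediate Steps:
U = 37/9 (U = -(45 - 1*82)/9 = -(45 - 82)/9 = -⅑*(-37) = 37/9 ≈ 4.1111)
I(u) = 4 + u (I(u) = (u - 1) + 5 = (-1 + u) + 5 = 4 + u)
I(B(F(3)))*U = (4 + (-3 - 1*3))*(37/9) = (4 + (-3 - 3))*(37/9) = (4 - 6)*(37/9) = -2*37/9 = -74/9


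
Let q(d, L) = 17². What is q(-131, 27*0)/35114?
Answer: 289/35114 ≈ 0.0082303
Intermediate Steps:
q(d, L) = 289
q(-131, 27*0)/35114 = 289/35114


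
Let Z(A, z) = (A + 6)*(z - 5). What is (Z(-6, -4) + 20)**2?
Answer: 400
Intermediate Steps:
Z(A, z) = (-5 + z)*(6 + A) (Z(A, z) = (6 + A)*(-5 + z) = (-5 + z)*(6 + A))
(Z(-6, -4) + 20)**2 = ((-30 - 5*(-6) + 6*(-4) - 6*(-4)) + 20)**2 = ((-30 + 30 - 24 + 24) + 20)**2 = (0 + 20)**2 = 20**2 = 400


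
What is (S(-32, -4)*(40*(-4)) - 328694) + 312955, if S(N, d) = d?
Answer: -15099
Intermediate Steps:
(S(-32, -4)*(40*(-4)) - 328694) + 312955 = (-160*(-4) - 328694) + 312955 = (-4*(-160) - 328694) + 312955 = (640 - 328694) + 312955 = -328054 + 312955 = -15099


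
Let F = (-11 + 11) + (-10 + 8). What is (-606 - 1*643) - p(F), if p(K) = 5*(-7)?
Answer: -1214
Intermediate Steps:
F = -2 (F = 0 - 2 = -2)
p(K) = -35
(-606 - 1*643) - p(F) = (-606 - 1*643) - 1*(-35) = (-606 - 643) + 35 = -1249 + 35 = -1214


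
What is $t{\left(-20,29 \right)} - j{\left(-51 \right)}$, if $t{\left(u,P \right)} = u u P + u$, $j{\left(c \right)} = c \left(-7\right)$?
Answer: $11223$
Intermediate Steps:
$j{\left(c \right)} = - 7 c$
$t{\left(u,P \right)} = u + P u^{2}$ ($t{\left(u,P \right)} = u^{2} P + u = P u^{2} + u = u + P u^{2}$)
$t{\left(-20,29 \right)} - j{\left(-51 \right)} = - 20 \left(1 + 29 \left(-20\right)\right) - \left(-7\right) \left(-51\right) = - 20 \left(1 - 580\right) - 357 = \left(-20\right) \left(-579\right) - 357 = 11580 - 357 = 11223$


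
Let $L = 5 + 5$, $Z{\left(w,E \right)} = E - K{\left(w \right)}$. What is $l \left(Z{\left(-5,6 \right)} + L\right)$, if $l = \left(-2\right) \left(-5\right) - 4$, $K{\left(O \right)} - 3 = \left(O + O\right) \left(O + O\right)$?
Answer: $-522$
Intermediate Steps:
$K{\left(O \right)} = 3 + 4 O^{2}$ ($K{\left(O \right)} = 3 + \left(O + O\right) \left(O + O\right) = 3 + 2 O 2 O = 3 + 4 O^{2}$)
$Z{\left(w,E \right)} = -3 + E - 4 w^{2}$ ($Z{\left(w,E \right)} = E - \left(3 + 4 w^{2}\right) = -3 + E - 4 w^{2}$)
$L = 10$
$l = 6$ ($l = 10 - 4 = 6$)
$l \left(Z{\left(-5,6 \right)} + L\right) = 6 \left(\left(-3 + 6 - 4 \left(-5\right)^{2}\right) + 10\right) = 6 \left(\left(-3 + 6 - 100\right) + 10\right) = 6 \left(-97 + 10\right) = 6 \left(-87\right) = -522$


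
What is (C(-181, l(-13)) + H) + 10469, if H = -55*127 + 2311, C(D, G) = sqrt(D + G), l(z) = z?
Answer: 5795 + I*sqrt(194) ≈ 5795.0 + 13.928*I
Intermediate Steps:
H = -4674 (H = -6985 + 2311 = -4674)
(C(-181, l(-13)) + H) + 10469 = (sqrt(-181 - 13) - 4674) + 10469 = (sqrt(-194) - 4674) + 10469 = (I*sqrt(194) - 4674) + 10469 = (-4674 + I*sqrt(194)) + 10469 = 5795 + I*sqrt(194)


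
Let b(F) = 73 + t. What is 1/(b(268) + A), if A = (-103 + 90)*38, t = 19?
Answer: -1/402 ≈ -0.0024876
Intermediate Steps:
b(F) = 92 (b(F) = 73 + 19 = 92)
A = -494 (A = -13*38 = -494)
1/(b(268) + A) = 1/(92 - 494) = 1/(-402) = -1/402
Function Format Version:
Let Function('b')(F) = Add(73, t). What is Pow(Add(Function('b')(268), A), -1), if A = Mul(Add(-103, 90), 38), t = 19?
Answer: Rational(-1, 402) ≈ -0.0024876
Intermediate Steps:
Function('b')(F) = 92 (Function('b')(F) = Add(73, 19) = 92)
A = -494 (A = Mul(-13, 38) = -494)
Pow(Add(Function('b')(268), A), -1) = Pow(Add(92, -494), -1) = Pow(-402, -1) = Rational(-1, 402)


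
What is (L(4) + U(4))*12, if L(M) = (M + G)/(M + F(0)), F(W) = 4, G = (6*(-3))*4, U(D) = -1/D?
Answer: -105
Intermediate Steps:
G = -72 (G = -18*4 = -72)
L(M) = (-72 + M)/(4 + M) (L(M) = (M - 72)/(M + 4) = (-72 + M)/(4 + M))
(L(4) + U(4))*12 = ((-72 + 4)/(4 + 4) - 1/4)*12 = (-68/8 - 1*¼)*12 = ((⅛)*(-68) - ¼)*12 = (-17/2 - ¼)*12 = -35/4*12 = -105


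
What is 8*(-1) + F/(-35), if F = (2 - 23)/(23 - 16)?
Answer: -277/35 ≈ -7.9143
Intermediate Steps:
F = -3 (F = -21/7 = -21*1/7 = -3)
8*(-1) + F/(-35) = 8*(-1) - 3/(-35) = -8 - 3*(-1/35) = -8 + 3/35 = -277/35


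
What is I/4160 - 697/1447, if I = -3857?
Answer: -8480599/6019520 ≈ -1.4088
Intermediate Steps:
I/4160 - 697/1447 = -3857/4160 - 697/1447 = -8480599/6019520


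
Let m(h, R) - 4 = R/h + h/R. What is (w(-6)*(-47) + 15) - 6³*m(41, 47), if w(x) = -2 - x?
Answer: -2838539/1927 ≈ -1473.0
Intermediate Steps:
m(h, R) = 4 + R/h + h/R (m(h, R) = 4 + (R/h + h/R) = 4 + R/h + h/R)
(w(-6)*(-47) + 15) - 6³*m(41, 47) = ((-2 - 1*(-6))*(-47) + 15) - 6³*(4 + 47/41 + 41/47) = ((-2 + 6)*(-47) + 15) - 216*(4 + 47*(1/41) + 41*(1/47)) = (4*(-47) + 15) - 216*(4 + 47/41 + 41/47) = (-188 + 15) - 216*11598/1927 = -173 - 1*2505168/1927 = -173 - 2505168/1927 = -2838539/1927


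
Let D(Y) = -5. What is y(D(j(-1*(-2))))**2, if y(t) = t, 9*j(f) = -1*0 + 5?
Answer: 25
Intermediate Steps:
j(f) = 5/9 (j(f) = (-1*0 + 5)/9 = (0 + 5)/9 = (1/9)*5 = 5/9)
y(D(j(-1*(-2))))**2 = (-5)**2 = 25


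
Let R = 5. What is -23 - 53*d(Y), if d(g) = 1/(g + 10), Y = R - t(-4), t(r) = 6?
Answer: -260/9 ≈ -28.889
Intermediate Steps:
Y = -1 (Y = 5 - 1*6 = 5 - 6 = -1)
d(g) = 1/(10 + g)
-23 - 53*d(Y) = -23 - 53/(10 - 1) = -23 - 53/9 = -260/9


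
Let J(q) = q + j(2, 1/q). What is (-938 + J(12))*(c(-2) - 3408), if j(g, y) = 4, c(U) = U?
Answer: 3144020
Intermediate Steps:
J(q) = 4 + q (J(q) = q + 4 = 4 + q)
(-938 + J(12))*(c(-2) - 3408) = (-938 + (4 + 12))*(-2 - 3408) = (-938 + 16)*(-3410) = -922*(-3410) = 3144020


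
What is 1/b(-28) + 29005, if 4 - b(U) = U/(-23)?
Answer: 1856343/64 ≈ 29005.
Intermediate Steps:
b(U) = 4 + U/23 (b(U) = 4 - U/(-23) = 4 - U*(-1)/23 = 4 - (-1)*U/23 = 4 + U/23)
1/b(-28) + 29005 = 1/(4 + (1/23)*(-28)) + 29005 = 1/(4 - 28/23) + 29005 = 1/(64/23) + 29005 = 23/64 + 29005 = 1856343/64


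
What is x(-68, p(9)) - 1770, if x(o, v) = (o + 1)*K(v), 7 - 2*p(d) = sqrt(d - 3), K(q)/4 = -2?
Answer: -1234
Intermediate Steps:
K(q) = -8 (K(q) = 4*(-2) = -8)
p(d) = 7/2 - sqrt(-3 + d)/2 (p(d) = 7/2 - sqrt(d - 3)/2 = 7/2 - sqrt(-3 + d)/2)
x(o, v) = -8 - 8*o (x(o, v) = (o + 1)*(-8) = (1 + o)*(-8) = -8 - 8*o)
x(-68, p(9)) - 1770 = (-8 - 8*(-68)) - 1770 = (-8 + 544) - 1770 = 536 - 1770 = -1234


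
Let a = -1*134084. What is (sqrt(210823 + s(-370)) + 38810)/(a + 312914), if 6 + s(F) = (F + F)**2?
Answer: 3881/17883 + sqrt(758417)/178830 ≈ 0.22189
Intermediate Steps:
s(F) = -6 + 4*F**2 (s(F) = -6 + (F + F)**2 = -6 + (2*F)**2 = -6 + 4*F**2)
a = -134084
(sqrt(210823 + s(-370)) + 38810)/(a + 312914) = (sqrt(210823 + (-6 + 4*(-370)**2)) + 38810)/(-134084 + 312914) = (sqrt(210823 + (-6 + 4*136900)) + 38810)/178830 = (sqrt(210823 + (-6 + 547600)) + 38810)*(1/178830) = (sqrt(210823 + 547594) + 38810)*(1/178830) = (sqrt(758417) + 38810)*(1/178830) = (38810 + sqrt(758417))*(1/178830) = 3881/17883 + sqrt(758417)/178830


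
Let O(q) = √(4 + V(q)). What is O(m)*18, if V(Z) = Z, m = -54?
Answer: 90*I*√2 ≈ 127.28*I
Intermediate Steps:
O(q) = √(4 + q)
O(m)*18 = √(4 - 54)*18 = √(-50)*18 = (5*I*√2)*18 = 90*I*√2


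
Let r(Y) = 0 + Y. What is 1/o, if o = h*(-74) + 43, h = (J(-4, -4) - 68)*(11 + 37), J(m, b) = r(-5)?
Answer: 1/259339 ≈ 3.8560e-6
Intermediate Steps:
r(Y) = Y
J(m, b) = -5
h = -3504 (h = (-5 - 68)*(11 + 37) = -73*48 = -3504)
o = 259339 (o = -3504*(-74) + 43 = 259296 + 43 = 259339)
1/o = 1/259339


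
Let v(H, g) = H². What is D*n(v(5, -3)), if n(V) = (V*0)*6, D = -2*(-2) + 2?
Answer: 0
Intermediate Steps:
D = 6 (D = 4 + 2 = 6)
n(V) = 0 (n(V) = 0*6 = 0)
D*n(v(5, -3)) = 6*0 = 0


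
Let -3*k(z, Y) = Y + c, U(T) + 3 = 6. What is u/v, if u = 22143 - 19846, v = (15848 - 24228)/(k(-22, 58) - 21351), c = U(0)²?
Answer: 7364182/1257 ≈ 5858.5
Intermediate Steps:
U(T) = 3 (U(T) = -3 + 6 = 3)
c = 9 (c = 3² = 9)
k(z, Y) = -3 - Y/3 (k(z, Y) = -(Y + 9)/3 = -(9 + Y)/3 = -3 - Y/3)
v = 1257/3206 (v = (15848 - 24228)/((-3 - ⅓*58) - 21351) = -8380/((-3 - 58/3) - 21351) = -8380/(-67/3 - 21351) = -8380/(-64120/3) = -8380*(-3/64120) = 1257/3206 ≈ 0.39208)
u = 2297
u/v = 2297/(1257/3206) = 2297*(3206/1257) = 7364182/1257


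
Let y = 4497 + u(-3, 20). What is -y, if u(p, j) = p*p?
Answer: -4506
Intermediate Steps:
u(p, j) = p²
y = 4506 (y = 4497 + (-3)² = 4497 + 9 = 4506)
-y = -1*4506 = -4506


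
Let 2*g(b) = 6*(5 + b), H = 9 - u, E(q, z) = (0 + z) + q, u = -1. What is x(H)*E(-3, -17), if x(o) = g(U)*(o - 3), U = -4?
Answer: -420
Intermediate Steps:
E(q, z) = q + z (E(q, z) = z + q = q + z)
H = 10 (H = 9 - 1*(-1) = 9 + 1 = 10)
g(b) = 15 + 3*b (g(b) = (6*(5 + b))/2 = (30 + 6*b)/2 = 15 + 3*b)
x(o) = -9 + 3*o (x(o) = (15 + 3*(-4))*(o - 3) = (15 - 12)*(-3 + o) = 3*(-3 + o) = -9 + 3*o)
x(H)*E(-3, -17) = (-9 + 3*10)*(-3 - 17) = (-9 + 30)*(-20) = 21*(-20) = -420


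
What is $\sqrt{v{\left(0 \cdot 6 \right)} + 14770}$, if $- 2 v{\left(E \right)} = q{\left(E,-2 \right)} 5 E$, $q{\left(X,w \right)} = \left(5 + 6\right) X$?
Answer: $\sqrt{14770} \approx 121.53$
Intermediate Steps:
$q{\left(X,w \right)} = 11 X$
$v{\left(E \right)} = - \frac{55 E^{2}}{2}$ ($v{\left(E \right)} = - \frac{11 E 5 E}{2} = - \frac{55 E E}{2} = - \frac{55 E^{2}}{2}$)
$\sqrt{v{\left(0 \cdot 6 \right)} + 14770} = \sqrt{- \frac{55 \left(0 \cdot 6\right)^{2}}{2} + 14770} = \sqrt{- \frac{55 \cdot 0^{2}}{2} + 14770} = \sqrt{\left(- \frac{55}{2}\right) 0 + 14770} = \sqrt{0 + 14770} = \sqrt{14770}$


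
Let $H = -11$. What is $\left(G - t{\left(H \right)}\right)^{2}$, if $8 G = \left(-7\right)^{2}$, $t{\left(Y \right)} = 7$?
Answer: $\frac{49}{64} \approx 0.76563$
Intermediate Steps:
$G = \frac{49}{8}$ ($G = \frac{\left(-7\right)^{2}}{8} = \frac{1}{8} \cdot 49 = \frac{49}{8} \approx 6.125$)
$\left(G - t{\left(H \right)}\right)^{2} = \left(\frac{49}{8} - 7\right)^{2} = \left(- \frac{7}{8}\right)^{2} = \frac{49}{64}$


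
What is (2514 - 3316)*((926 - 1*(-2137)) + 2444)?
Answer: -4416614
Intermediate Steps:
(2514 - 3316)*((926 - 1*(-2137)) + 2444) = -802*((926 + 2137) + 2444) = -802*(3063 + 2444) = -802*5507 = -4416614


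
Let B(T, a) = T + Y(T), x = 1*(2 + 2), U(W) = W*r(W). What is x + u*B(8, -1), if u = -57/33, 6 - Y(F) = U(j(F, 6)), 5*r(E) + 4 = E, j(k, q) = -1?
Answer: -203/11 ≈ -18.455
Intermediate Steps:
r(E) = -4/5 + E/5
U(W) = W*(-4/5 + W/5)
Y(F) = 5 (Y(F) = 6 - (-1)*(-4 - 1)/5 = 6 - (-1)*(-5)/5 = 6 - 1*1 = 6 - 1 = 5)
x = 4 (x = 1*4 = 4)
B(T, a) = 5 + T (B(T, a) = T + 5 = 5 + T)
u = -19/11 (u = -57*1/33 = -19/11 ≈ -1.7273)
x + u*B(8, -1) = 4 - 19*(5 + 8)/11 = 4 - 19/11*13 = 4 - 247/11 = -203/11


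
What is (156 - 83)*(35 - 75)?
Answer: -2920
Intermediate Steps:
(156 - 83)*(35 - 75) = 73*(-40) = -2920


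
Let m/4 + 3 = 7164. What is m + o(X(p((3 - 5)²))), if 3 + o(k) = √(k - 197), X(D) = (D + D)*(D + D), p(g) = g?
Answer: 28641 + I*√133 ≈ 28641.0 + 11.533*I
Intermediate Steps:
m = 28644 (m = -12 + 4*7164 = -12 + 28656 = 28644)
X(D) = 4*D² (X(D) = (2*D)*(2*D) = 4*D²)
o(k) = -3 + √(-197 + k) (o(k) = -3 + √(k - 197) = -3 + √(-197 + k))
m + o(X(p((3 - 5)²))) = 28644 + (-3 + √(-197 + 4*((3 - 5)²)²)) = 28644 + (-3 + √(-197 + 4*((-2)²)²)) = 28644 + (-3 + √(-197 + 4*4²)) = 28644 + (-3 + √(-197 + 4*16)) = 28644 + (-3 + √(-197 + 64)) = 28644 + (-3 + √(-133)) = 28644 + (-3 + I*√133) = 28641 + I*√133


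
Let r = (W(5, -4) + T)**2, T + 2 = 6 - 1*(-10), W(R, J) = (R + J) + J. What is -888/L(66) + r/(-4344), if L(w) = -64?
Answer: 7519/543 ≈ 13.847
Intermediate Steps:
W(R, J) = R + 2*J (W(R, J) = (J + R) + J = R + 2*J)
T = 14 (T = -2 + (6 - 1*(-10)) = -2 + (6 + 10) = -2 + 16 = 14)
r = 121 (r = ((5 + 2*(-4)) + 14)**2 = ((5 - 8) + 14)**2 = (-3 + 14)**2 = 11**2 = 121)
-888/L(66) + r/(-4344) = -888/(-64) + 121/(-4344) = -888*(-1/64) + 121*(-1/4344) = 111/8 - 121/4344 = 7519/543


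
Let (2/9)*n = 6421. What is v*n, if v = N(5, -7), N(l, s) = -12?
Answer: -346734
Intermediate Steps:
n = 57789/2 (n = (9/2)*6421 = 57789/2 ≈ 28895.)
v = -12
v*n = -12*57789/2 = -346734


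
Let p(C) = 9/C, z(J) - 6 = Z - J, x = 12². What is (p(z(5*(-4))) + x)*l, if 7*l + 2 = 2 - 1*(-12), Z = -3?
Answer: 39852/161 ≈ 247.53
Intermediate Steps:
x = 144
l = 12/7 (l = -2/7 + (2 - 1*(-12))/7 = -2/7 + (2 + 12)/7 = -2/7 + (⅐)*14 = -2/7 + 2 = 12/7 ≈ 1.7143)
z(J) = 3 - J (z(J) = 6 + (-3 - J) = 3 - J)
(p(z(5*(-4))) + x)*l = (9/(3 - 5*(-4)) + 144)*(12/7) = (9/(3 - 1*(-20)) + 144)*(12/7) = (9/(3 + 20) + 144)*(12/7) = (9/23 + 144)*(12/7) = (3321/23)*(12/7) = 39852/161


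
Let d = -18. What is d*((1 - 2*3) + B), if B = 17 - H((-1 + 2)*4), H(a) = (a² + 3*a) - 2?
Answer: 252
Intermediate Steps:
H(a) = -2 + a² + 3*a
B = -9 (B = 17 - (-2 + ((-1 + 2)*4)² + 3*((-1 + 2)*4)) = 17 - (-2 + (1*4)² + 3*(1*4)) = 17 - (-2 + 4² + 3*4) = 17 - (-2 + 16 + 12) = 17 - 1*26 = 17 - 26 = -9)
d*((1 - 2*3) + B) = -18*((1 - 2*3) - 9) = -18*((1 - 6) - 9) = -18*(-5 - 9) = -18*(-14) = 252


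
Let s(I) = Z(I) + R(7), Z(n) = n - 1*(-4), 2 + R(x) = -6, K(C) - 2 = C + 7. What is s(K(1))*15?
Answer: 90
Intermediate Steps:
K(C) = 9 + C (K(C) = 2 + (C + 7) = 2 + (7 + C) = 9 + C)
R(x) = -8 (R(x) = -2 - 6 = -8)
Z(n) = 4 + n (Z(n) = n + 4 = 4 + n)
s(I) = -4 + I (s(I) = (4 + I) - 8 = -4 + I)
s(K(1))*15 = (-4 + (9 + 1))*15 = (-4 + 10)*15 = 6*15 = 90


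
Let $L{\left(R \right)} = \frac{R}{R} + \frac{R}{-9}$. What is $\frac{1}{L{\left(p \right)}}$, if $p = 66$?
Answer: $- \frac{3}{19} \approx -0.15789$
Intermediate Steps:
$L{\left(R \right)} = 1 - \frac{R}{9}$ ($L{\left(R \right)} = 1 + R \left(- \frac{1}{9}\right) = 1 - \frac{R}{9}$)
$\frac{1}{L{\left(p \right)}} = \frac{1}{1 - \frac{22}{3}} = \frac{1}{- \frac{19}{3}} = - \frac{3}{19}$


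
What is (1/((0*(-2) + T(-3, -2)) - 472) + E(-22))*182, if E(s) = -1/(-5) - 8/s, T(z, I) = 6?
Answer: 1309581/12815 ≈ 102.19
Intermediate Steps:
E(s) = ⅕ - 8/s (E(s) = -1*(-⅕) - 8/s = ⅕ - 8/s)
(1/((0*(-2) + T(-3, -2)) - 472) + E(-22))*182 = (1/((0*(-2) + 6) - 472) + (⅕)*(-40 - 22)/(-22))*182 = (1/((0 + 6) - 472) + (⅕)*(-1/22)*(-62))*182 = (1/(6 - 472) + 31/55)*182 = (1/(-466) + 31/55)*182 = (-1/466 + 31/55)*182 = (14391/25630)*182 = 1309581/12815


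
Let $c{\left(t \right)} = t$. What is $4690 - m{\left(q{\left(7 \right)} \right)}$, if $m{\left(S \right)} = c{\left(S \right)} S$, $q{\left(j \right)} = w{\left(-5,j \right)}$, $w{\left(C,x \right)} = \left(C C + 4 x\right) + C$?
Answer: $2386$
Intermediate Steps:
$w{\left(C,x \right)} = C + C^{2} + 4 x$ ($w{\left(C,x \right)} = \left(C^{2} + 4 x\right) + C = C + C^{2} + 4 x$)
$q{\left(j \right)} = 20 + 4 j$ ($q{\left(j \right)} = -5 + \left(-5\right)^{2} + 4 j = -5 + 25 + 4 j = 20 + 4 j$)
$m{\left(S \right)} = S^{2}$ ($m{\left(S \right)} = S S = S^{2}$)
$4690 - m{\left(q{\left(7 \right)} \right)} = 4690 - \left(20 + 4 \cdot 7\right)^{2} = 4690 - \left(20 + 28\right)^{2} = 4690 - 48^{2} = 4690 - 2304 = 2386$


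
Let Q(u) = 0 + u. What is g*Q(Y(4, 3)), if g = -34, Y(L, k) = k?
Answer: -102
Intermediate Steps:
Q(u) = u
g*Q(Y(4, 3)) = -34*3 = -102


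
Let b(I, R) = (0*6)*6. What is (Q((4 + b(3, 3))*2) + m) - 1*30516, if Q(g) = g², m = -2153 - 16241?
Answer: -48846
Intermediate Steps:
b(I, R) = 0 (b(I, R) = 0*6 = 0)
m = -18394
(Q((4 + b(3, 3))*2) + m) - 1*30516 = (((4 + 0)*2)² - 18394) - 1*30516 = ((4*2)² - 18394) - 30516 = (8² - 18394) - 30516 = (64 - 18394) - 30516 = -18330 - 30516 = -48846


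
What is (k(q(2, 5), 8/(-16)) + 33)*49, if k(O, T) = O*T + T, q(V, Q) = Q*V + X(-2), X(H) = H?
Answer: 2793/2 ≈ 1396.5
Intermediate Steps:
q(V, Q) = -2 + Q*V (q(V, Q) = Q*V - 2 = -2 + Q*V)
k(O, T) = T + O*T
(k(q(2, 5), 8/(-16)) + 33)*49 = ((8/(-16))*(1 + (-2 + 5*2)) + 33)*49 = ((8*(-1/16))*(1 + (-2 + 10)) + 33)*49 = (-(1 + 8)/2 + 33)*49 = (-1/2*9 + 33)*49 = (-9/2 + 33)*49 = (57/2)*49 = 2793/2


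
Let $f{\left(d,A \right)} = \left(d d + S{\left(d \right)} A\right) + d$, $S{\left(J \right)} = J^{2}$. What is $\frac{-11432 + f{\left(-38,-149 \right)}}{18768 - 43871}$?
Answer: $\frac{225182}{25103} \approx 8.9703$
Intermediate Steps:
$f{\left(d,A \right)} = d + d^{2} + A d^{2}$ ($f{\left(d,A \right)} = \left(d d + d^{2} A\right) + d = \left(d^{2} + A d^{2}\right) + d = d + d^{2} + A d^{2}$)
$\frac{-11432 + f{\left(-38,-149 \right)}}{18768 - 43871} = \frac{-11432 - 38 \left(1 - 38 - -5662\right)}{18768 - 43871} = \frac{-11432 - 38 \left(1 - 38 + 5662\right)}{-25103} = \left(-11432 - 213750\right) \left(- \frac{1}{25103}\right) = \left(-225182\right) \left(- \frac{1}{25103}\right) = \frac{225182}{25103}$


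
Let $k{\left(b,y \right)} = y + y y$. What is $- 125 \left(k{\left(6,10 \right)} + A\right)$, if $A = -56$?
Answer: $-6750$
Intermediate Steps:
$k{\left(b,y \right)} = y + y^{2}$
$- 125 \left(k{\left(6,10 \right)} + A\right) = - 125 \left(10 \left(1 + 10\right) - 56\right) = - 125 \left(10 \cdot 11 - 56\right) = - 125 \left(110 - 56\right) = \left(-125\right) 54 = -6750$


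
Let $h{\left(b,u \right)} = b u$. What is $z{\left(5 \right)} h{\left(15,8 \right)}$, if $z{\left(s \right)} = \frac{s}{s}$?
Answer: $120$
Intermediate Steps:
$z{\left(s \right)} = 1$
$z{\left(5 \right)} h{\left(15,8 \right)} = 1 \cdot 15 \cdot 8 = 1 \cdot 120 = 120$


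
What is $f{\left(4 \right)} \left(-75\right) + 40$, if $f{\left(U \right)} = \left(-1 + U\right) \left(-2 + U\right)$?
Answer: $-410$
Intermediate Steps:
$f{\left(4 \right)} \left(-75\right) + 40 = \left(2 + 4^{2} - 12\right) \left(-75\right) + 40 = \left(2 + 16 - 12\right) \left(-75\right) + 40 = 6 \left(-75\right) + 40 = -450 + 40 = -410$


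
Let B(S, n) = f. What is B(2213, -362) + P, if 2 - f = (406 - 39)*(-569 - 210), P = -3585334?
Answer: -3299439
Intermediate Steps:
f = 285895 (f = 2 - (406 - 39)*(-569 - 210) = 2 - 367*(-779) = 2 - 1*(-285893) = 2 + 285893 = 285895)
B(S, n) = 285895
B(2213, -362) + P = 285895 - 3585334 = -3299439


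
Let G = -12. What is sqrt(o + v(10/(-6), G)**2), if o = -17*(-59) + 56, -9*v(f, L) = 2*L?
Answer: sqrt(9595)/3 ≈ 32.651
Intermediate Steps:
v(f, L) = -2*L/9
o = 1059 (o = 1003 + 56 = 1059)
sqrt(o + v(10/(-6), G)**2) = sqrt(1059 + (-2/9*(-12))**2) = sqrt(1059 + (8/3)**2) = sqrt(1059 + 64/9) = sqrt(9595/9) = sqrt(9595)/3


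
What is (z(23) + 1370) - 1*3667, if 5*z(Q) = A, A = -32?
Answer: -11517/5 ≈ -2303.4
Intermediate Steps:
z(Q) = -32/5 (z(Q) = (1/5)*(-32) = -32/5)
(z(23) + 1370) - 1*3667 = (-32/5 + 1370) - 1*3667 = 6818/5 - 3667 = -11517/5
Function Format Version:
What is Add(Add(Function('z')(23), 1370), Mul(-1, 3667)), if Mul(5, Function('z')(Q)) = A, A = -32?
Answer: Rational(-11517, 5) ≈ -2303.4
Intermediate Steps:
Function('z')(Q) = Rational(-32, 5) (Function('z')(Q) = Mul(Rational(1, 5), -32) = Rational(-32, 5))
Add(Add(Function('z')(23), 1370), Mul(-1, 3667)) = Add(Add(Rational(-32, 5), 1370), Mul(-1, 3667)) = Add(Rational(6818, 5), -3667) = Rational(-11517, 5)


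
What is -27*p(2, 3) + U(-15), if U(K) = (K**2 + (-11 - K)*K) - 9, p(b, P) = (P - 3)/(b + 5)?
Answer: 156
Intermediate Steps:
p(b, P) = (-3 + P)/(5 + b)
U(K) = -9 + K**2 + K*(-11 - K) (U(K) = (K**2 + K*(-11 - K)) - 9 = -9 + K**2 + K*(-11 - K))
-27*p(2, 3) + U(-15) = -27*(-3 + 3)/(5 + 2) + (-9 - 11*(-15)) = -27*0/7 + (-9 + 165) = -27*0/7 + 156 = -27*0 + 156 = 0 + 156 = 156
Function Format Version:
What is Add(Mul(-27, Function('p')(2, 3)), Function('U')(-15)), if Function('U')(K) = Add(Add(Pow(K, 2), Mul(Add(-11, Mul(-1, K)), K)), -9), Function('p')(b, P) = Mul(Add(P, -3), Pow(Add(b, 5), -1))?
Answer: 156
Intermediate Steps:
Function('p')(b, P) = Mul(Pow(Add(5, b), -1), Add(-3, P)) (Function('p')(b, P) = Mul(Add(-3, P), Pow(Add(5, b), -1)) = Mul(Pow(Add(5, b), -1), Add(-3, P)))
Function('U')(K) = Add(-9, Pow(K, 2), Mul(K, Add(-11, Mul(-1, K)))) (Function('U')(K) = Add(Add(Pow(K, 2), Mul(K, Add(-11, Mul(-1, K)))), -9) = Add(-9, Pow(K, 2), Mul(K, Add(-11, Mul(-1, K)))))
Add(Mul(-27, Function('p')(2, 3)), Function('U')(-15)) = Add(Mul(-27, Mul(Pow(Add(5, 2), -1), Add(-3, 3))), Add(-9, Mul(-11, -15))) = Add(Mul(-27, Mul(Pow(7, -1), 0)), Add(-9, 165)) = Add(Mul(-27, Mul(Rational(1, 7), 0)), 156) = Add(Mul(-27, 0), 156) = Add(0, 156) = 156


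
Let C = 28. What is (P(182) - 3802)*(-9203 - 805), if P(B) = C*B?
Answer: -12950352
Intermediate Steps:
P(B) = 28*B
(P(182) - 3802)*(-9203 - 805) = (28*182 - 3802)*(-9203 - 805) = (5096 - 3802)*(-10008) = 1294*(-10008) = -12950352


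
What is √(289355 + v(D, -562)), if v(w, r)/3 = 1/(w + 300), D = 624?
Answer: √6862343257/154 ≈ 537.92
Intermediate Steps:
v(w, r) = 3/(300 + w) (v(w, r) = 3/(w + 300) = 3/(300 + w))
√(289355 + v(D, -562)) = √(289355 + 3/(300 + 624)) = √(289355 + 3/924) = √(289355 + 3*(1/924)) = √(289355 + 1/308) = √(89121341/308) = √6862343257/154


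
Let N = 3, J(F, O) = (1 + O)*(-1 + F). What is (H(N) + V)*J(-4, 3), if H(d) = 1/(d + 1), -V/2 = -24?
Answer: -965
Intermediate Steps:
V = 48 (V = -2*(-24) = 48)
H(d) = 1/(1 + d)
(H(N) + V)*J(-4, 3) = (1/(1 + 3) + 48)*(-1 - 4 - 1*3 - 4*3) = (1/4 + 48)*(-1 - 4 - 3 - 12) = (¼ + 48)*(-20) = (193/4)*(-20) = -965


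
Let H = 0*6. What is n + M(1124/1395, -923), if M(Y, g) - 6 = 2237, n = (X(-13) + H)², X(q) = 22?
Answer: 2727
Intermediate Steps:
H = 0
n = 484 (n = (22 + 0)² = 22² = 484)
M(Y, g) = 2243 (M(Y, g) = 6 + 2237 = 2243)
n + M(1124/1395, -923) = 484 + 2243 = 2727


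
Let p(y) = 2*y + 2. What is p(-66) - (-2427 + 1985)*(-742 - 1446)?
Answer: -967226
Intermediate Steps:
p(y) = 2 + 2*y
p(-66) - (-2427 + 1985)*(-742 - 1446) = (2 + 2*(-66)) - (-2427 + 1985)*(-742 - 1446) = (2 - 132) - (-442)*(-2188) = -130 - 1*967096 = -130 - 967096 = -967226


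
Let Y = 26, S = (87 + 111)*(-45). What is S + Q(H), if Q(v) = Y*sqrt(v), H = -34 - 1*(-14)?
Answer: -8910 + 52*I*sqrt(5) ≈ -8910.0 + 116.28*I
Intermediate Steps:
S = -8910 (S = 198*(-45) = -8910)
H = -20 (H = -34 + 14 = -20)
Q(v) = 26*sqrt(v)
S + Q(H) = -8910 + 26*sqrt(-20) = -8910 + 26*(2*I*sqrt(5)) = -8910 + 52*I*sqrt(5)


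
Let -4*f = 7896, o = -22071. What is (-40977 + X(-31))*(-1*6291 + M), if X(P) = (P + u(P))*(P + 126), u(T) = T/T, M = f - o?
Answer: -605075562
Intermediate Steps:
f = -1974 (f = -¼*7896 = -1974)
M = 20097 (M = -1974 - 1*(-22071) = -1974 + 22071 = 20097)
u(T) = 1
X(P) = (1 + P)*(126 + P) (X(P) = (P + 1)*(P + 126) = (1 + P)*(126 + P))
(-40977 + X(-31))*(-1*6291 + M) = (-40977 + (126 + (-31)² + 127*(-31)))*(-1*6291 + 20097) = (-40977 + (126 + 961 - 3937))*(-6291 + 20097) = (-40977 - 2850)*13806 = -43827*13806 = -605075562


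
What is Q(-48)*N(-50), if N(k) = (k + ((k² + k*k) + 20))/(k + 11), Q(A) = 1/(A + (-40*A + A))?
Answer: -2485/35568 ≈ -0.069866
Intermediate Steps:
Q(A) = -1/(38*A) (Q(A) = 1/(A - 39*A) = 1/(-38*A) = -1/(38*A))
N(k) = (20 + k + 2*k²)/(11 + k) (N(k) = (k + ((k² + k²) + 20))/(11 + k) = (k + (2*k² + 20))/(11 + k) = (k + (20 + 2*k²))/(11 + k) = (20 + k + 2*k²)/(11 + k))
Q(-48)*N(-50) = (-1/38/(-48))*((20 - 50 + 2*(-50)²)/(11 - 50)) = (-1/38*(-1/48))*((20 - 50 + 2*2500)/(-39)) = (-(20 - 50 + 5000)/39)/1824 = (-1/39*4970)/1824 = (1/1824)*(-4970/39) = -2485/35568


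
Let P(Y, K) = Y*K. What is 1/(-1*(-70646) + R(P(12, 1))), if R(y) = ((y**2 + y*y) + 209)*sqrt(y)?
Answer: 35323/2493946604 - 497*sqrt(3)/2493946604 ≈ 1.3818e-5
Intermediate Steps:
P(Y, K) = K*Y
R(y) = sqrt(y)*(209 + 2*y**2) (R(y) = ((y**2 + y**2) + 209)*sqrt(y) = (2*y**2 + 209)*sqrt(y) = (209 + 2*y**2)*sqrt(y) = sqrt(y)*(209 + 2*y**2))
1/(-1*(-70646) + R(P(12, 1))) = 1/(-1*(-70646) + sqrt(1*12)*(209 + 2*(1*12)**2)) = 1/(70646 + sqrt(12)*(209 + 2*12**2)) = 1/(70646 + (2*sqrt(3))*(209 + 2*144)) = 1/(70646 + (2*sqrt(3))*(209 + 288)) = 1/(70646 + (2*sqrt(3))*497) = 1/(70646 + 994*sqrt(3))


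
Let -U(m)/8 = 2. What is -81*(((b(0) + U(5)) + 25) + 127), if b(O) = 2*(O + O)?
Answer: -11016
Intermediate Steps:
U(m) = -16 (U(m) = -8*2 = -16)
b(O) = 4*O (b(O) = 2*(2*O) = 4*O)
-81*(((b(0) + U(5)) + 25) + 127) = -81*(((4*0 - 16) + 25) + 127) = -81*(((0 - 16) + 25) + 127) = -81*((-16 + 25) + 127) = -81*(9 + 127) = -81*136 = -11016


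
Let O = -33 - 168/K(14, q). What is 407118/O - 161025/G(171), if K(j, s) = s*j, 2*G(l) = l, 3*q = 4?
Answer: -243109/21 ≈ -11577.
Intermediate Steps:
q = 4/3 (q = (⅓)*4 = 4/3 ≈ 1.3333)
G(l) = l/2
K(j, s) = j*s
O = -42 (O = -33 - 168/(14*(4/3)) = -33 - 168/(56/3) = -33 + (3/56)*(-168) = -33 - 9 = -42)
407118/O - 161025/G(171) = 407118/(-42) - 161025/((½)*171) = 407118*(-1/42) - 161025/171/2 = -67853/7 - 161025*2/171 = -67853/7 - 5650/3 = -243109/21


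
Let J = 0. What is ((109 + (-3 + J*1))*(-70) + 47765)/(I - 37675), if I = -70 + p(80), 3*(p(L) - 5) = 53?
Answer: -121035/113167 ≈ -1.0695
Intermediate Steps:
p(L) = 68/3 (p(L) = 5 + (⅓)*53 = 5 + 53/3 = 68/3)
I = -142/3 (I = -70 + 68/3 = -142/3 ≈ -47.333)
((109 + (-3 + J*1))*(-70) + 47765)/(I - 37675) = ((109 + (-3 + 0*1))*(-70) + 47765)/(-142/3 - 37675) = ((109 + (-3 + 0))*(-70) + 47765)/(-113167/3) = ((109 - 3)*(-70) + 47765)*(-3/113167) = (106*(-70) + 47765)*(-3/113167) = (-7420 + 47765)*(-3/113167) = 40345*(-3/113167) = -121035/113167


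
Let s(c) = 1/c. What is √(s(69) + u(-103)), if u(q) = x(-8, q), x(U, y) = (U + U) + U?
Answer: I*√114195/69 ≈ 4.8975*I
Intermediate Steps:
x(U, y) = 3*U (x(U, y) = 2*U + U = 3*U)
u(q) = -24 (u(q) = 3*(-8) = -24)
√(s(69) + u(-103)) = √(1/69 - 24) = √(-1655/69) = I*√114195/69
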